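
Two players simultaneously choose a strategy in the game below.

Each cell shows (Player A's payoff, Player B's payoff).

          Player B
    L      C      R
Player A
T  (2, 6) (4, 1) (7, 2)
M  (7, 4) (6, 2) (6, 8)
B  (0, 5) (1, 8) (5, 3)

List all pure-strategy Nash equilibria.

No pure-strategy Nash equilibrium.

Player A against L: payoffs 2, 7, 0 → best response M.
Player A against C: payoffs 4, 6, 1 → best response M.
Player A against R: payoffs 7, 6, 5 → best response T.
Player B against T: payoffs 6, 1, 2 → best response L.
Player B against M: payoffs 4, 2, 8 → best response R.
Player B against B: payoffs 5, 8, 3 → best response C.
No profile is a mutual best response for all players.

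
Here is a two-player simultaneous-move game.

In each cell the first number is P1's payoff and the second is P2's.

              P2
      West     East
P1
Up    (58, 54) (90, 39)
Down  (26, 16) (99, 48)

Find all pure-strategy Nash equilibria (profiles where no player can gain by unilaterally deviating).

The pure Nash equilibria are (Up, West) and (Down, East).

(Up, West): P1 gets 58, best alternative 26; P2 gets 54, best alternative 39. No profitable deviation — NE.
(Up, East): P1 can switch to Down (90 → 99). Not NE.
(Down, West): P1 can switch to Up (26 → 58). Not NE.
(Down, East): P1 gets 99, best alternative 90; P2 gets 48, best alternative 16. No profitable deviation — NE.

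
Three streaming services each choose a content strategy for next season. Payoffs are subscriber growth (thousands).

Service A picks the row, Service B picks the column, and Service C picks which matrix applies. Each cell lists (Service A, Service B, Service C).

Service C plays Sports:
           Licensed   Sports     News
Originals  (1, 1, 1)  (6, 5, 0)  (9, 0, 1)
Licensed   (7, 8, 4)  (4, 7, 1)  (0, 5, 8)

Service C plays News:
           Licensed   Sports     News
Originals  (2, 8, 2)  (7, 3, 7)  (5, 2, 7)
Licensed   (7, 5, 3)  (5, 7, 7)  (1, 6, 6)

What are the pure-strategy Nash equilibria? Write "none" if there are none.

The unique pure-strategy Nash equilibrium is (Licensed, Licensed, Sports).

Service A against (Licensed, Sports): payoffs 1, 7 → best response Licensed.
Service A against (Licensed, News): payoffs 2, 7 → best response Licensed.
Service A against (Sports, Sports): payoffs 6, 4 → best response Originals.
Service A against (Sports, News): payoffs 7, 5 → best response Originals.
Service A against (News, Sports): payoffs 9, 0 → best response Originals.
Service A against (News, News): payoffs 5, 1 → best response Originals.
Service B against (Originals, Sports): payoffs 1, 5, 0 → best response Sports.
Service B against (Originals, News): payoffs 8, 3, 2 → best response Licensed.
Service B against (Licensed, Sports): payoffs 8, 7, 5 → best response Licensed.
Service B against (Licensed, News): payoffs 5, 7, 6 → best response Sports.
Service C against (Originals, Licensed): payoffs 1, 2 → best response News.
Service C against (Originals, Sports): payoffs 0, 7 → best response News.
Service C against (Originals, News): payoffs 1, 7 → best response News.
Service C against (Licensed, Licensed): payoffs 4, 3 → best response Sports.
Service C against (Licensed, Sports): payoffs 1, 7 → best response News.
Service C against (Licensed, News): payoffs 8, 6 → best response Sports.
Mutual best responses: (Licensed, Licensed, Sports).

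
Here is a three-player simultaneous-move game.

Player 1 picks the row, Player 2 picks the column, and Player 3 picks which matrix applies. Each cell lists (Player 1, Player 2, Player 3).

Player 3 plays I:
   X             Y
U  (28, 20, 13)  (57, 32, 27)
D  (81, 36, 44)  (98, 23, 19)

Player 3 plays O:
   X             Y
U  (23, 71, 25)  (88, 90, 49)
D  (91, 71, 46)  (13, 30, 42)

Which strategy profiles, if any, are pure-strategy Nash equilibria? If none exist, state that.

(U, X, I): Player 1 can switch to D (28 → 81). Not NE.
(U, X, O): Player 1 can switch to D (23 → 91). Not NE.
(U, Y, I): Player 1 can switch to D (57 → 98). Not NE.
(U, Y, O): Player 1 gets 88, best alternative 13; Player 2 gets 90, best alternative 71; Player 3 gets 49, best alternative 27. No profitable deviation — NE.
(D, X, I): Player 3 can switch to O (44 → 46). Not NE.
(D, X, O): Player 1 gets 91, best alternative 23; Player 2 gets 71, best alternative 30; Player 3 gets 46, best alternative 44. No profitable deviation — NE.
(D, Y, I): Player 2 can switch to X (23 → 36). Not NE.
(D, Y, O): Player 1 can switch to U (13 → 88). Not NE.

The pure Nash equilibria are (U, Y, O); (D, X, O).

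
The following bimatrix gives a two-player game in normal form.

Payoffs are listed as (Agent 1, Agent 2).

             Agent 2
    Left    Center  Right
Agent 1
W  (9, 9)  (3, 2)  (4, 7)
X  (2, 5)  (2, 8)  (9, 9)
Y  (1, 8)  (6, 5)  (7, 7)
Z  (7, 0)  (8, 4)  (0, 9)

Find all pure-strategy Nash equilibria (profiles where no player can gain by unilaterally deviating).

Agent 1 against Left: payoffs 9, 2, 1, 7 → best response W.
Agent 1 against Center: payoffs 3, 2, 6, 8 → best response Z.
Agent 1 against Right: payoffs 4, 9, 7, 0 → best response X.
Agent 2 against W: payoffs 9, 2, 7 → best response Left.
Agent 2 against X: payoffs 5, 8, 9 → best response Right.
Agent 2 against Y: payoffs 8, 5, 7 → best response Left.
Agent 2 against Z: payoffs 0, 4, 9 → best response Right.
Mutual best responses: (W, Left); (X, Right).

The pure Nash equilibria are (W, Left); (X, Right).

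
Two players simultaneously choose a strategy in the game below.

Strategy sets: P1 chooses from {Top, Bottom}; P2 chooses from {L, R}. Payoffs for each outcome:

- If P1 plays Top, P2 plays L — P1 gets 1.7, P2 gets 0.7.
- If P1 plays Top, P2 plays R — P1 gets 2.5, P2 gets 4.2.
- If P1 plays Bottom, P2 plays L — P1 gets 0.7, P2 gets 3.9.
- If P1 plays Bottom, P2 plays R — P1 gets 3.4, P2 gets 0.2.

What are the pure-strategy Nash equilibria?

P1 against L: payoffs 1.7, 0.7 → best response Top.
P1 against R: payoffs 2.5, 3.4 → best response Bottom.
P2 against Top: payoffs 0.7, 4.2 → best response R.
P2 against Bottom: payoffs 3.9, 0.2 → best response L.
No profile is a mutual best response for all players.

There is no pure-strategy Nash equilibrium.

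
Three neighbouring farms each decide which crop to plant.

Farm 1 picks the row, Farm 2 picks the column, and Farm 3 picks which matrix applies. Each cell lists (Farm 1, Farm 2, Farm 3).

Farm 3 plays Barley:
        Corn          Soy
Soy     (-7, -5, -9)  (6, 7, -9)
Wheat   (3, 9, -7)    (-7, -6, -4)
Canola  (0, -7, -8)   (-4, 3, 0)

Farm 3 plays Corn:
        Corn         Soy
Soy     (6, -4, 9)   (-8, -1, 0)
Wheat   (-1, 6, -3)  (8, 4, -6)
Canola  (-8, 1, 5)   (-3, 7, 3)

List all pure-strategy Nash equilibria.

none

Mark each player's best response to every combination of opponents' strategies; a profile where every player is best-responding is a pure Nash equilibrium.
Farm 1 against (Corn, Barley): payoffs -7, 3, 0 → best response Wheat.
Farm 1 against (Corn, Corn): payoffs 6, -1, -8 → best response Soy.
Farm 1 against (Soy, Barley): payoffs 6, -7, -4 → best response Soy.
Farm 1 against (Soy, Corn): payoffs -8, 8, -3 → best response Wheat.
Farm 2 against (Soy, Barley): payoffs -5, 7 → best response Soy.
Farm 2 against (Soy, Corn): payoffs -4, -1 → best response Soy.
Farm 2 against (Wheat, Barley): payoffs 9, -6 → best response Corn.
Farm 2 against (Wheat, Corn): payoffs 6, 4 → best response Corn.
Farm 2 against (Canola, Barley): payoffs -7, 3 → best response Soy.
Farm 2 against (Canola, Corn): payoffs 1, 7 → best response Soy.
Farm 3 against (Soy, Corn): payoffs -9, 9 → best response Corn.
Farm 3 against (Soy, Soy): payoffs -9, 0 → best response Corn.
Farm 3 against (Wheat, Corn): payoffs -7, -3 → best response Corn.
Farm 3 against (Wheat, Soy): payoffs -4, -6 → best response Barley.
Farm 3 against (Canola, Corn): payoffs -8, 5 → best response Corn.
Farm 3 against (Canola, Soy): payoffs 0, 3 → best response Corn.
No profile is a mutual best response for all players.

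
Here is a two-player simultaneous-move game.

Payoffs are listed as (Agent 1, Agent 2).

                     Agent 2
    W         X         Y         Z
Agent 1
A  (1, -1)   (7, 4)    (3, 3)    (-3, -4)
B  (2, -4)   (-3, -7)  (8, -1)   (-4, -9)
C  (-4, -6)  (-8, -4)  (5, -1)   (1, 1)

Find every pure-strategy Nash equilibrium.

Agent 1 against W: payoffs 1, 2, -4 → best response B.
Agent 1 against X: payoffs 7, -3, -8 → best response A.
Agent 1 against Y: payoffs 3, 8, 5 → best response B.
Agent 1 against Z: payoffs -3, -4, 1 → best response C.
Agent 2 against A: payoffs -1, 4, 3, -4 → best response X.
Agent 2 against B: payoffs -4, -7, -1, -9 → best response Y.
Agent 2 against C: payoffs -6, -4, -1, 1 → best response Z.
Mutual best responses: (A, X); (B, Y); (C, Z).

The pure Nash equilibria are (A, X), (B, Y), (C, Z).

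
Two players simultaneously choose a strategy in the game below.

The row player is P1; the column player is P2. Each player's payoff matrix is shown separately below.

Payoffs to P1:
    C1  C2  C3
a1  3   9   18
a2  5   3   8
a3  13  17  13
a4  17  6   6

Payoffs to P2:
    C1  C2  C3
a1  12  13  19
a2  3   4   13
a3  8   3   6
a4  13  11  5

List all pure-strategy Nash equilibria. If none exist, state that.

The pure Nash equilibria are (a1, C3) and (a4, C1).

For each strategy profile, look for a profitable unilateral deviation.
(a1, C1): P1 can switch to a2 (3 → 5). Not NE.
(a1, C2): P1 can switch to a3 (9 → 17). Not NE.
(a1, C3): P1 gets 18, best alternative 13; P2 gets 19, best alternative 13. No profitable deviation — NE.
(a2, C1): P1 can switch to a3 (5 → 13). Not NE.
(a2, C2): P1 can switch to a1 (3 → 9). Not NE.
(a2, C3): P1 can switch to a1 (8 → 18). Not NE.
(a3, C1): P1 can switch to a4 (13 → 17). Not NE.
(a3, C2): P2 can switch to C1 (3 → 8). Not NE.
(a3, C3): P1 can switch to a1 (13 → 18). Not NE.
(a4, C1): P1 gets 17, best alternative 13; P2 gets 13, best alternative 11. No profitable deviation — NE.
(a4, C2): P1 can switch to a1 (6 → 9). Not NE.
(a4, C3): P1 can switch to a1 (6 → 18). Not NE.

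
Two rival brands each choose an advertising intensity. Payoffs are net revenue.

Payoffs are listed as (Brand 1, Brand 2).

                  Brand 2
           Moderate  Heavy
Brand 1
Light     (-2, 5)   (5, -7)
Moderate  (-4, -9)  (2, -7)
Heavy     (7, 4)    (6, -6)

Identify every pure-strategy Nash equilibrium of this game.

Pure NE: (Heavy, Moderate)

Brand 1 against Moderate: payoffs -2, -4, 7 → best response Heavy.
Brand 1 against Heavy: payoffs 5, 2, 6 → best response Heavy.
Brand 2 against Light: payoffs 5, -7 → best response Moderate.
Brand 2 against Moderate: payoffs -9, -7 → best response Heavy.
Brand 2 against Heavy: payoffs 4, -6 → best response Moderate.
Mutual best responses: (Heavy, Moderate).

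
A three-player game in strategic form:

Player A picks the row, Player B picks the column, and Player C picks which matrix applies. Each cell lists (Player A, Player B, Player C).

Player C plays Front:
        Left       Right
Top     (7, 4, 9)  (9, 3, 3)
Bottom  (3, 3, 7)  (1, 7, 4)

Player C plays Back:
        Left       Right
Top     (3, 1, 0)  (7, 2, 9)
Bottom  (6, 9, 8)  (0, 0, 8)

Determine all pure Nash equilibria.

The pure Nash equilibria are (Top, Left, Front) and (Top, Right, Back) and (Bottom, Left, Back).

Check each profile: it is a Nash equilibrium iff no player can strictly gain by switching unilaterally.
(Top, Left, Front): Player A gets 7, best alternative 3; Player B gets 4, best alternative 3; Player C gets 9, best alternative 0. No profitable deviation — NE.
(Top, Left, Back): Player A can switch to Bottom (3 → 6). Not NE.
(Top, Right, Front): Player B can switch to Left (3 → 4). Not NE.
(Top, Right, Back): Player A gets 7, best alternative 0; Player B gets 2, best alternative 1; Player C gets 9, best alternative 3. No profitable deviation — NE.
(Bottom, Left, Front): Player A can switch to Top (3 → 7). Not NE.
(Bottom, Left, Back): Player A gets 6, best alternative 3; Player B gets 9, best alternative 0; Player C gets 8, best alternative 7. No profitable deviation — NE.
(Bottom, Right, Front): Player A can switch to Top (1 → 9). Not NE.
(Bottom, Right, Back): Player A can switch to Top (0 → 7). Not NE.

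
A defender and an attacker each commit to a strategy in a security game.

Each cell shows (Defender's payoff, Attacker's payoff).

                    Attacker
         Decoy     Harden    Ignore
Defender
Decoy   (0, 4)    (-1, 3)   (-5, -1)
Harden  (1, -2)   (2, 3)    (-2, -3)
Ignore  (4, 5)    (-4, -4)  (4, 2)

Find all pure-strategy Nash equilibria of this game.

The pure Nash equilibria are (Harden, Harden), (Ignore, Decoy).

Defender against Decoy: payoffs 0, 1, 4 → best response Ignore.
Defender against Harden: payoffs -1, 2, -4 → best response Harden.
Defender against Ignore: payoffs -5, -2, 4 → best response Ignore.
Attacker against Decoy: payoffs 4, 3, -1 → best response Decoy.
Attacker against Harden: payoffs -2, 3, -3 → best response Harden.
Attacker against Ignore: payoffs 5, -4, 2 → best response Decoy.
Mutual best responses: (Harden, Harden); (Ignore, Decoy).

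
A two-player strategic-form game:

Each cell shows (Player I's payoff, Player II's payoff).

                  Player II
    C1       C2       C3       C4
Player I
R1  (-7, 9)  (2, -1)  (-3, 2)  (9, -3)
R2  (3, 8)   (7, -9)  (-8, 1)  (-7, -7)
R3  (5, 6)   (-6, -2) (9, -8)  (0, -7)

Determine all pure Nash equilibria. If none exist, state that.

Check each profile: it is a Nash equilibrium iff no player can strictly gain by switching unilaterally.
(R1, C1): Player I can switch to R2 (-7 → 3). Not NE.
(R1, C2): Player I can switch to R2 (2 → 7). Not NE.
(R1, C3): Player I can switch to R3 (-3 → 9). Not NE.
(R1, C4): Player II can switch to C1 (-3 → 9). Not NE.
(R2, C1): Player I can switch to R3 (3 → 5). Not NE.
(R2, C2): Player II can switch to C1 (-9 → 8). Not NE.
(R2, C3): Player I can switch to R1 (-8 → -3). Not NE.
(R2, C4): Player I can switch to R1 (-7 → 9). Not NE.
(R3, C1): Player I gets 5, best alternative 3; Player II gets 6, best alternative -2. No profitable deviation — NE.
(The remaining 3 profiles each have a profitable deviation by the same check.)

The unique pure-strategy Nash equilibrium is (R3, C1).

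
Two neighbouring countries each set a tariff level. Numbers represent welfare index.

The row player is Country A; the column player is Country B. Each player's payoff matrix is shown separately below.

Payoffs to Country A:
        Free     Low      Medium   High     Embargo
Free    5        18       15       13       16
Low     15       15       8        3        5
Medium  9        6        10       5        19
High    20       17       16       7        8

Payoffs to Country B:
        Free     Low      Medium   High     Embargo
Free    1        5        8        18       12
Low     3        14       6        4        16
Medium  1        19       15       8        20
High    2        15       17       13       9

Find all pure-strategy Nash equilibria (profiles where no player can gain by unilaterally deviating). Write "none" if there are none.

Country A against Free: payoffs 5, 15, 9, 20 → best response High.
Country A against Low: payoffs 18, 15, 6, 17 → best response Free.
Country A against Medium: payoffs 15, 8, 10, 16 → best response High.
Country A against High: payoffs 13, 3, 5, 7 → best response Free.
Country A against Embargo: payoffs 16, 5, 19, 8 → best response Medium.
Country B against Free: payoffs 1, 5, 8, 18, 12 → best response High.
Country B against Low: payoffs 3, 14, 6, 4, 16 → best response Embargo.
Country B against Medium: payoffs 1, 19, 15, 8, 20 → best response Embargo.
Country B against High: payoffs 2, 15, 17, 13, 9 → best response Medium.
Mutual best responses: (Free, High); (Medium, Embargo); (High, Medium).

The pure Nash equilibria are (Free, High); (Medium, Embargo); (High, Medium).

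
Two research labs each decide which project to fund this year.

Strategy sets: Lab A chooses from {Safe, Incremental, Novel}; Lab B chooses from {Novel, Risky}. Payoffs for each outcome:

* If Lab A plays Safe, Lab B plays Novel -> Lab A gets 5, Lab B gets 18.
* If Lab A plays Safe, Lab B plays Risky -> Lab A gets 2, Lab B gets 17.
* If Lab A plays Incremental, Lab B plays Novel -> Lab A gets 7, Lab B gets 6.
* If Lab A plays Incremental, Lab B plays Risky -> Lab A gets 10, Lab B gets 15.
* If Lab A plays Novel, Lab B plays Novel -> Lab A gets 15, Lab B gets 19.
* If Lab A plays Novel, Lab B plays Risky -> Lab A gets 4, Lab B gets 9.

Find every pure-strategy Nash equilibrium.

Lab A against Novel: payoffs 5, 7, 15 → best response Novel.
Lab A against Risky: payoffs 2, 10, 4 → best response Incremental.
Lab B against Safe: payoffs 18, 17 → best response Novel.
Lab B against Incremental: payoffs 6, 15 → best response Risky.
Lab B against Novel: payoffs 19, 9 → best response Novel.
Mutual best responses: (Incremental, Risky); (Novel, Novel).

(Incremental, Risky), (Novel, Novel)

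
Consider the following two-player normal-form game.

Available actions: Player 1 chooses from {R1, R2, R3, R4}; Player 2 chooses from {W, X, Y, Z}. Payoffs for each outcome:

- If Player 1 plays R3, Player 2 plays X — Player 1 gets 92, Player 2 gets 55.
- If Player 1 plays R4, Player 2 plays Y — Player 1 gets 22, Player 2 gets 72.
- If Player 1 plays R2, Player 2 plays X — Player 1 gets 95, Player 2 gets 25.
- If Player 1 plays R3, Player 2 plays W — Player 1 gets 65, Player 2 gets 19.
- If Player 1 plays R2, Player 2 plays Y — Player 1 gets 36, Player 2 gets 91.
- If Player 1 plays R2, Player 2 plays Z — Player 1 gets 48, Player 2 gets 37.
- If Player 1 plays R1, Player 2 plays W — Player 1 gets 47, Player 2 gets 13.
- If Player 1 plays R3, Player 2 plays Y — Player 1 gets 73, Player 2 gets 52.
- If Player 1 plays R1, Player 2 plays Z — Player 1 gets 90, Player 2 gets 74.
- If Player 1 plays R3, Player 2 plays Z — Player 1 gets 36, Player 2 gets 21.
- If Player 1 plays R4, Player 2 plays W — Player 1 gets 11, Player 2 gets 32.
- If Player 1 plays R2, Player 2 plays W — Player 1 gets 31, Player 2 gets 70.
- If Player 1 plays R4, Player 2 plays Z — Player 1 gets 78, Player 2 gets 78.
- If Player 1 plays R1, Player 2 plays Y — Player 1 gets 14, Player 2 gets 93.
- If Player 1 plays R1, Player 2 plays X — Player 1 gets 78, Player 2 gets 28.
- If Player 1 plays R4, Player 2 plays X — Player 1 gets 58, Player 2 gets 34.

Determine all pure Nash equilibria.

Player 1 against W: payoffs 47, 31, 65, 11 → best response R3.
Player 1 against X: payoffs 78, 95, 92, 58 → best response R2.
Player 1 against Y: payoffs 14, 36, 73, 22 → best response R3.
Player 1 against Z: payoffs 90, 48, 36, 78 → best response R1.
Player 2 against R1: payoffs 13, 28, 93, 74 → best response Y.
Player 2 against R2: payoffs 70, 25, 91, 37 → best response Y.
Player 2 against R3: payoffs 19, 55, 52, 21 → best response X.
Player 2 against R4: payoffs 32, 34, 72, 78 → best response Z.
No profile is a mutual best response for all players.

This game has no pure Nash equilibrium.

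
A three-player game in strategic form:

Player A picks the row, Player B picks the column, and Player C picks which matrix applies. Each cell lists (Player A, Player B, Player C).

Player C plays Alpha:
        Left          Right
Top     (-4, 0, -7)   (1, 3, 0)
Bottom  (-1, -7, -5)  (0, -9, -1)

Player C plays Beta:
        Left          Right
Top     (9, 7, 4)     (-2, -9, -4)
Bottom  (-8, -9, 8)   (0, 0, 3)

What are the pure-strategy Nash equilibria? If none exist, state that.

Player A against (Left, Alpha): payoffs -4, -1 → best response Bottom.
Player A against (Left, Beta): payoffs 9, -8 → best response Top.
Player A against (Right, Alpha): payoffs 1, 0 → best response Top.
Player A against (Right, Beta): payoffs -2, 0 → best response Bottom.
Player B against (Top, Alpha): payoffs 0, 3 → best response Right.
Player B against (Top, Beta): payoffs 7, -9 → best response Left.
Player B against (Bottom, Alpha): payoffs -7, -9 → best response Left.
Player B against (Bottom, Beta): payoffs -9, 0 → best response Right.
Player C against (Top, Left): payoffs -7, 4 → best response Beta.
Player C against (Top, Right): payoffs 0, -4 → best response Alpha.
Player C against (Bottom, Left): payoffs -5, 8 → best response Beta.
Player C against (Bottom, Right): payoffs -1, 3 → best response Beta.
Mutual best responses: (Top, Left, Beta); (Top, Right, Alpha); (Bottom, Right, Beta).

(Top, Left, Beta), (Top, Right, Alpha), (Bottom, Right, Beta)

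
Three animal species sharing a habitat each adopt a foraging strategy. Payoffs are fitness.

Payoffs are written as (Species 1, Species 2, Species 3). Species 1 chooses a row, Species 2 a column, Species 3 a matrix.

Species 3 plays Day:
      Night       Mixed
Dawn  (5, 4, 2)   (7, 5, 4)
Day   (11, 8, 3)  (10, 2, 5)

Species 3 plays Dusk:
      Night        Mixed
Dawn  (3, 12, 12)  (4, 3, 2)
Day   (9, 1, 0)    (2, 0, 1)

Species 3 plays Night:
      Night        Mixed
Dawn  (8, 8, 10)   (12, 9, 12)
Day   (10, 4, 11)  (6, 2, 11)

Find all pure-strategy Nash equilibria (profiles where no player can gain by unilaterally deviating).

Check each profile: it is a Nash equilibrium iff no player can strictly gain by switching unilaterally.
(Dawn, Night, Day): Species 1 can switch to Day (5 → 11). Not NE.
(Dawn, Night, Dusk): Species 1 can switch to Day (3 → 9). Not NE.
(Dawn, Night, Night): Species 1 can switch to Day (8 → 10). Not NE.
(Dawn, Mixed, Day): Species 1 can switch to Day (7 → 10). Not NE.
(Dawn, Mixed, Dusk): Species 2 can switch to Night (3 → 12). Not NE.
(Dawn, Mixed, Night): Species 1 gets 12, best alternative 6; Species 2 gets 9, best alternative 8; Species 3 gets 12, best alternative 4. No profitable deviation — NE.
(Day, Night, Day): Species 3 can switch to Night (3 → 11). Not NE.
(Day, Night, Dusk): Species 3 can switch to Day (0 → 3). Not NE.
(Day, Night, Night): Species 1 gets 10, best alternative 8; Species 2 gets 4, best alternative 2; Species 3 gets 11, best alternative 3. No profitable deviation — NE.
(Day, Mixed, Day): Species 2 can switch to Night (2 → 8). Not NE.
(Day, Mixed, Dusk): Species 1 can switch to Dawn (2 → 4). Not NE.
(Day, Mixed, Night): Species 1 can switch to Dawn (6 → 12). Not NE.

(Dawn, Mixed, Night), (Day, Night, Night)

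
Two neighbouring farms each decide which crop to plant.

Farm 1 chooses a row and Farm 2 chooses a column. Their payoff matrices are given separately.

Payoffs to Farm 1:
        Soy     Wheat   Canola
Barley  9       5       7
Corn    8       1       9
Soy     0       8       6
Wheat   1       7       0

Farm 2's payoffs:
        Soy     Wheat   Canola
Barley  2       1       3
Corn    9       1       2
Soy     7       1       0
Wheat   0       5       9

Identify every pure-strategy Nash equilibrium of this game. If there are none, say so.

Farm 1 against Soy: payoffs 9, 8, 0, 1 → best response Barley.
Farm 1 against Wheat: payoffs 5, 1, 8, 7 → best response Soy.
Farm 1 against Canola: payoffs 7, 9, 6, 0 → best response Corn.
Farm 2 against Barley: payoffs 2, 1, 3 → best response Canola.
Farm 2 against Corn: payoffs 9, 1, 2 → best response Soy.
Farm 2 against Soy: payoffs 7, 1, 0 → best response Soy.
Farm 2 against Wheat: payoffs 0, 5, 9 → best response Canola.
No profile is a mutual best response for all players.

This game has no pure Nash equilibrium.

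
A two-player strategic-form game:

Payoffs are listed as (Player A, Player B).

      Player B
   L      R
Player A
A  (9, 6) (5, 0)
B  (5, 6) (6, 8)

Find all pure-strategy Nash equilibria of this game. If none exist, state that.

Mark each player's best response to every combination of opponents' strategies; a profile where every player is best-responding is a pure Nash equilibrium.
Player A against L: payoffs 9, 5 → best response A.
Player A against R: payoffs 5, 6 → best response B.
Player B against A: payoffs 6, 0 → best response L.
Player B against B: payoffs 6, 8 → best response R.
Mutual best responses: (A, L); (B, R).

Pure-strategy Nash equilibria: (A, L) and (B, R)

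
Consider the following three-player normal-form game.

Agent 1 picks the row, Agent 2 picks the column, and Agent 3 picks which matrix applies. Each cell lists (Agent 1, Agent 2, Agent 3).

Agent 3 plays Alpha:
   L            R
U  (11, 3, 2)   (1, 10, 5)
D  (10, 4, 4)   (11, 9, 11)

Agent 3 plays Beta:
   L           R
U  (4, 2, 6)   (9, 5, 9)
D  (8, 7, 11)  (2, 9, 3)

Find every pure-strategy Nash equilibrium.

(U, L, Alpha): Agent 2 can switch to R (3 → 10). Not NE.
(U, L, Beta): Agent 1 can switch to D (4 → 8). Not NE.
(U, R, Alpha): Agent 1 can switch to D (1 → 11). Not NE.
(U, R, Beta): Agent 1 gets 9, best alternative 2; Agent 2 gets 5, best alternative 2; Agent 3 gets 9, best alternative 5. No profitable deviation — NE.
(D, L, Alpha): Agent 1 can switch to U (10 → 11). Not NE.
(D, L, Beta): Agent 2 can switch to R (7 → 9). Not NE.
(D, R, Alpha): Agent 1 gets 11, best alternative 1; Agent 2 gets 9, best alternative 4; Agent 3 gets 11, best alternative 3. No profitable deviation — NE.
(D, R, Beta): Agent 1 can switch to U (2 → 9). Not NE.

Pure-strategy Nash equilibria: (U, R, Beta) and (D, R, Alpha)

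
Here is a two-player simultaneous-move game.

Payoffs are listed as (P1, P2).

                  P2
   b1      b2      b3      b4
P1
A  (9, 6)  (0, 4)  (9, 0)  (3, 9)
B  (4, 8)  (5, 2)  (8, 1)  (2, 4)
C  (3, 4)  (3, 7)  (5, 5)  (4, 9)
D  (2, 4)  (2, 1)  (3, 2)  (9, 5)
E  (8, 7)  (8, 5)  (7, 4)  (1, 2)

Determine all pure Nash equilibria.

(A, b1): P2 can switch to b4 (6 → 9). Not NE.
(A, b2): P1 can switch to B (0 → 5). Not NE.
(A, b3): P2 can switch to b1 (0 → 6). Not NE.
(A, b4): P1 can switch to C (3 → 4). Not NE.
(B, b1): P1 can switch to A (4 → 9). Not NE.
(B, b2): P1 can switch to E (5 → 8). Not NE.
(D, b4): P1 gets 9, best alternative 4; P2 gets 5, best alternative 4. No profitable deviation — NE.
(The remaining 13 profiles each have a profitable deviation by the same check.)

Pure NE: (D, b4)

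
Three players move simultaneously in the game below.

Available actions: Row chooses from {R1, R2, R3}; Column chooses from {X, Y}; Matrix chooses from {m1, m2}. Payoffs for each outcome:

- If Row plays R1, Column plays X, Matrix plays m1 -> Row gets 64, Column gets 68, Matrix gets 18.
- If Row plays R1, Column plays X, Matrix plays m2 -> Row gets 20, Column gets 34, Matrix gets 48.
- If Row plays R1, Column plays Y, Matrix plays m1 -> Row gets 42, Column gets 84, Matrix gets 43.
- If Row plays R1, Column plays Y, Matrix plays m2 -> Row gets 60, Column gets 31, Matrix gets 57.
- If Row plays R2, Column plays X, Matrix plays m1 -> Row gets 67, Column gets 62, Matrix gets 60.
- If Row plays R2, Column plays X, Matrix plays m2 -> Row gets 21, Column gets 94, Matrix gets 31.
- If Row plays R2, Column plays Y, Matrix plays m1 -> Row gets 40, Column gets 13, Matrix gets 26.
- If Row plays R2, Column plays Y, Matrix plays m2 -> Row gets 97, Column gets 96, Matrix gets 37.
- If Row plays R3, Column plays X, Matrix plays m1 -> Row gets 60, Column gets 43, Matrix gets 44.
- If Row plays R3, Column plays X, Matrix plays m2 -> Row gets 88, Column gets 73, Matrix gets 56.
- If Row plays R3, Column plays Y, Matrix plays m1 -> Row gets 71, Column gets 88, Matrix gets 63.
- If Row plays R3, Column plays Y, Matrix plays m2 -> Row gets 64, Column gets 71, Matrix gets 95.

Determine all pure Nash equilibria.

(R1, X, m1): Row can switch to R2 (64 → 67). Not NE.
(R1, X, m2): Row can switch to R2 (20 → 21). Not NE.
(R1, Y, m1): Row can switch to R3 (42 → 71). Not NE.
(R1, Y, m2): Row can switch to R2 (60 → 97). Not NE.
(R2, X, m1): Row gets 67, best alternative 64; Column gets 62, best alternative 13; Matrix gets 60, best alternative 31. No profitable deviation — NE.
(R2, X, m2): Row can switch to R3 (21 → 88). Not NE.
(R2, Y, m1): Row can switch to R1 (40 → 42). Not NE.
(R2, Y, m2): Row gets 97, best alternative 64; Column gets 96, best alternative 94; Matrix gets 37, best alternative 26. No profitable deviation — NE.
(R3, X, m1): Row can switch to R1 (60 → 64). Not NE.
(R3, X, m2): Row gets 88, best alternative 21; Column gets 73, best alternative 71; Matrix gets 56, best alternative 44. No profitable deviation — NE.
(R3, Y, m1): Matrix can switch to m2 (63 → 95). Not NE.
(The remaining 1 profile has a profitable deviation by the same check.)

Pure-strategy Nash equilibria: (R2, X, m1) and (R2, Y, m2) and (R3, X, m2)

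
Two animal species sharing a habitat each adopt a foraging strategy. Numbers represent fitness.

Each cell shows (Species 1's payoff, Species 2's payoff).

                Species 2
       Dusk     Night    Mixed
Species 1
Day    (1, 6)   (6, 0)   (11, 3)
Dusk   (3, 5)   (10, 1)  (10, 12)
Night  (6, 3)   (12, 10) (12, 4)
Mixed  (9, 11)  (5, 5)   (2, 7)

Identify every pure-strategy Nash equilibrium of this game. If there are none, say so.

(Night, Night) and (Mixed, Dusk)

Species 1 against Dusk: payoffs 1, 3, 6, 9 → best response Mixed.
Species 1 against Night: payoffs 6, 10, 12, 5 → best response Night.
Species 1 against Mixed: payoffs 11, 10, 12, 2 → best response Night.
Species 2 against Day: payoffs 6, 0, 3 → best response Dusk.
Species 2 against Dusk: payoffs 5, 1, 12 → best response Mixed.
Species 2 against Night: payoffs 3, 10, 4 → best response Night.
Species 2 against Mixed: payoffs 11, 5, 7 → best response Dusk.
Mutual best responses: (Night, Night); (Mixed, Dusk).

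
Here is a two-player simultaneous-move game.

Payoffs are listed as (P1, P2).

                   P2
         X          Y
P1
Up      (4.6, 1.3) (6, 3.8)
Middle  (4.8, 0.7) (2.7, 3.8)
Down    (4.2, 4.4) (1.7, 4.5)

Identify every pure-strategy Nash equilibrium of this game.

P1 against X: payoffs 4.6, 4.8, 4.2 → best response Middle.
P1 against Y: payoffs 6, 2.7, 1.7 → best response Up.
P2 against Up: payoffs 1.3, 3.8 → best response Y.
P2 against Middle: payoffs 0.7, 3.8 → best response Y.
P2 against Down: payoffs 4.4, 4.5 → best response Y.
Mutual best responses: (Up, Y).

The unique pure-strategy Nash equilibrium is (Up, Y).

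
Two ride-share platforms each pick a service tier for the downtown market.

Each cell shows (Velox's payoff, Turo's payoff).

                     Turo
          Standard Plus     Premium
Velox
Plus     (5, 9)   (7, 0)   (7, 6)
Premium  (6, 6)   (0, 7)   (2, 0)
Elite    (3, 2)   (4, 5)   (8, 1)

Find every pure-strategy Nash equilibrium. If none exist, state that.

Velox against Standard: payoffs 5, 6, 3 → best response Premium.
Velox against Plus: payoffs 7, 0, 4 → best response Plus.
Velox against Premium: payoffs 7, 2, 8 → best response Elite.
Turo against Plus: payoffs 9, 0, 6 → best response Standard.
Turo against Premium: payoffs 6, 7, 0 → best response Plus.
Turo against Elite: payoffs 2, 5, 1 → best response Plus.
No profile is a mutual best response for all players.

There is no pure-strategy Nash equilibrium.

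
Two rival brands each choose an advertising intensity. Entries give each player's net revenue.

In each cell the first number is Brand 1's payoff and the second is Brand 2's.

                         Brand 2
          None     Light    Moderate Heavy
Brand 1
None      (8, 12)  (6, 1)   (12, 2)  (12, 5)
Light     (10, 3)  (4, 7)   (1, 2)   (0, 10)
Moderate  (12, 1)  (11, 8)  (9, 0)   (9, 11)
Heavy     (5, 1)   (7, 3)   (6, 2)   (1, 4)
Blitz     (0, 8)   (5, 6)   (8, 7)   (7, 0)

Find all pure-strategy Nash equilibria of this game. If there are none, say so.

No pure-strategy Nash equilibrium.

(None, None): Brand 1 can switch to Light (8 → 10). Not NE.
(None, Light): Brand 1 can switch to Moderate (6 → 11). Not NE.
(None, Moderate): Brand 2 can switch to None (2 → 12). Not NE.
(None, Heavy): Brand 2 can switch to None (5 → 12). Not NE.
(Light, None): Brand 1 can switch to Moderate (10 → 12). Not NE.
(Light, Light): Brand 1 can switch to None (4 → 6). Not NE.
(Light, Moderate): Brand 1 can switch to None (1 → 12). Not NE.
(Light, Heavy): Brand 1 can switch to None (0 → 12). Not NE.
(Moderate, None): Brand 2 can switch to Light (1 → 8). Not NE.
(Moderate, Light): Brand 2 can switch to Heavy (8 → 11). Not NE.
(The remaining 10 profiles each have a profitable deviation by the same check.)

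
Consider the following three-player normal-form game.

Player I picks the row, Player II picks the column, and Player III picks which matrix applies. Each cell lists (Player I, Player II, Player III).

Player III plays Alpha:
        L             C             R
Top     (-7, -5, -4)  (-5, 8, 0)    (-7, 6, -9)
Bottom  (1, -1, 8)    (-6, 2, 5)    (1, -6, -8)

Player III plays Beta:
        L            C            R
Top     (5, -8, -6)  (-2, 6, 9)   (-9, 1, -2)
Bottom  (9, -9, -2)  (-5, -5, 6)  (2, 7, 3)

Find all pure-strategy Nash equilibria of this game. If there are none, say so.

(Top, L, Alpha): Player I can switch to Bottom (-7 → 1). Not NE.
(Top, L, Beta): Player I can switch to Bottom (5 → 9). Not NE.
(Top, C, Alpha): Player III can switch to Beta (0 → 9). Not NE.
(Top, C, Beta): Player I gets -2, best alternative -5; Player II gets 6, best alternative 1; Player III gets 9, best alternative 0. No profitable deviation — NE.
(Top, R, Alpha): Player I can switch to Bottom (-7 → 1). Not NE.
(Top, R, Beta): Player I can switch to Bottom (-9 → 2). Not NE.
(Bottom, L, Alpha): Player II can switch to C (-1 → 2). Not NE.
(Bottom, R, Beta): Player I gets 2, best alternative -9; Player II gets 7, best alternative -5; Player III gets 3, best alternative -8. No profitable deviation — NE.
(The remaining 4 profiles each have a profitable deviation by the same check.)

Pure-strategy Nash equilibria: (Top, C, Beta) and (Bottom, R, Beta)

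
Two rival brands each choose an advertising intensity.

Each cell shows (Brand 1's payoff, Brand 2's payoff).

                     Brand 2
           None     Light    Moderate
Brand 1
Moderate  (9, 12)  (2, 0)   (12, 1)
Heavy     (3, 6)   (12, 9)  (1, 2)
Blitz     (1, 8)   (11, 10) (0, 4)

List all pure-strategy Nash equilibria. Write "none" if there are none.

(Moderate, None): Brand 1 gets 9, best alternative 3; Brand 2 gets 12, best alternative 1. No profitable deviation — NE.
(Moderate, Light): Brand 1 can switch to Heavy (2 → 12). Not NE.
(Moderate, Moderate): Brand 2 can switch to None (1 → 12). Not NE.
(Heavy, None): Brand 1 can switch to Moderate (3 → 9). Not NE.
(Heavy, Light): Brand 1 gets 12, best alternative 11; Brand 2 gets 9, best alternative 6. No profitable deviation — NE.
(Heavy, Moderate): Brand 1 can switch to Moderate (1 → 12). Not NE.
(Blitz, None): Brand 1 can switch to Moderate (1 → 9). Not NE.
(Blitz, Light): Brand 1 can switch to Heavy (11 → 12). Not NE.
(Blitz, Moderate): Brand 1 can switch to Moderate (0 → 12). Not NE.

Pure-strategy Nash equilibria: (Moderate, None); (Heavy, Light)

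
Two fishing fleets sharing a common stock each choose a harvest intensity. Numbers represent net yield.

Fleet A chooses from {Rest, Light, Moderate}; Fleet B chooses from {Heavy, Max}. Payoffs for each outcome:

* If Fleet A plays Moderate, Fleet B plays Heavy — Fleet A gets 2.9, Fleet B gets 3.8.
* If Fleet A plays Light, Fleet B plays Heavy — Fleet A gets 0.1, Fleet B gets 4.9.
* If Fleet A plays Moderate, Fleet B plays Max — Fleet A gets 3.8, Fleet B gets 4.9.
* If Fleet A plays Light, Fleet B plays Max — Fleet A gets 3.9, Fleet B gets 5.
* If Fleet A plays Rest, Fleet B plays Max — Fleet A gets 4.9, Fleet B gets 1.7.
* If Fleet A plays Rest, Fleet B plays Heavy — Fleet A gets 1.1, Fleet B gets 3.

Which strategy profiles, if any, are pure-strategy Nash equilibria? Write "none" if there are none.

No pure-strategy Nash equilibrium.

Mark each player's best response to every combination of opponents' strategies; a profile where every player is best-responding is a pure Nash equilibrium.
Fleet A against Heavy: payoffs 1.1, 0.1, 2.9 → best response Moderate.
Fleet A against Max: payoffs 4.9, 3.9, 3.8 → best response Rest.
Fleet B against Rest: payoffs 3, 1.7 → best response Heavy.
Fleet B against Light: payoffs 4.9, 5 → best response Max.
Fleet B against Moderate: payoffs 3.8, 4.9 → best response Max.
No profile is a mutual best response for all players.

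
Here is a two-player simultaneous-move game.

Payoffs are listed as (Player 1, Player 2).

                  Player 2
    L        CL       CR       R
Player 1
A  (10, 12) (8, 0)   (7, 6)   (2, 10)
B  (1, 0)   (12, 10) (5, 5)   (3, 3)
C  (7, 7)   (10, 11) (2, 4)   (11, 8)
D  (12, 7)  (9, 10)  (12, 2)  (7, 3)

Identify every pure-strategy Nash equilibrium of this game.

Player 1 against L: payoffs 10, 1, 7, 12 → best response D.
Player 1 against CL: payoffs 8, 12, 10, 9 → best response B.
Player 1 against CR: payoffs 7, 5, 2, 12 → best response D.
Player 1 against R: payoffs 2, 3, 11, 7 → best response C.
Player 2 against A: payoffs 12, 0, 6, 10 → best response L.
Player 2 against B: payoffs 0, 10, 5, 3 → best response CL.
Player 2 against C: payoffs 7, 11, 4, 8 → best response CL.
Player 2 against D: payoffs 7, 10, 2, 3 → best response CL.
Mutual best responses: (B, CL).

The unique pure-strategy Nash equilibrium is (B, CL).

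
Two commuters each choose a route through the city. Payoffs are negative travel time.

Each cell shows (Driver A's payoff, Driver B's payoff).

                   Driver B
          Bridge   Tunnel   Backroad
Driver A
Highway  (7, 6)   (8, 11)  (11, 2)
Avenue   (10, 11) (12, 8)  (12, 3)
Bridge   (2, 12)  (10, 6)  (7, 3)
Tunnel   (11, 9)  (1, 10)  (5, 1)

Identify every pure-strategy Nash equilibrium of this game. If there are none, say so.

There is no pure-strategy Nash equilibrium.

Driver A against Bridge: payoffs 7, 10, 2, 11 → best response Tunnel.
Driver A against Tunnel: payoffs 8, 12, 10, 1 → best response Avenue.
Driver A against Backroad: payoffs 11, 12, 7, 5 → best response Avenue.
Driver B against Highway: payoffs 6, 11, 2 → best response Tunnel.
Driver B against Avenue: payoffs 11, 8, 3 → best response Bridge.
Driver B against Bridge: payoffs 12, 6, 3 → best response Bridge.
Driver B against Tunnel: payoffs 9, 10, 1 → best response Tunnel.
No profile is a mutual best response for all players.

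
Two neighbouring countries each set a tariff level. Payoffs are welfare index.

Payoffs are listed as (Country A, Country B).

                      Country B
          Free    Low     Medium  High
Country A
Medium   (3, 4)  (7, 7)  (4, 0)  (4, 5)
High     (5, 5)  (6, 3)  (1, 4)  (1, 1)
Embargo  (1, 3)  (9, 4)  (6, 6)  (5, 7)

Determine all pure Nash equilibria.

Pure-strategy Nash equilibria: (High, Free) and (Embargo, High)

(Medium, Free): Country A can switch to High (3 → 5). Not NE.
(Medium, Low): Country A can switch to Embargo (7 → 9). Not NE.
(Medium, Medium): Country A can switch to Embargo (4 → 6). Not NE.
(Medium, High): Country A can switch to Embargo (4 → 5). Not NE.
(High, Free): Country A gets 5, best alternative 3; Country B gets 5, best alternative 4. No profitable deviation — NE.
(High, Low): Country A can switch to Medium (6 → 7). Not NE.
(High, Medium): Country A can switch to Medium (1 → 4). Not NE.
(High, High): Country A can switch to Medium (1 → 4). Not NE.
(Embargo, Free): Country A can switch to Medium (1 → 3). Not NE.
(Embargo, Low): Country B can switch to Medium (4 → 6). Not NE.
(Embargo, Medium): Country B can switch to High (6 → 7). Not NE.
(Embargo, High): Country A gets 5, best alternative 4; Country B gets 7, best alternative 6. No profitable deviation — NE.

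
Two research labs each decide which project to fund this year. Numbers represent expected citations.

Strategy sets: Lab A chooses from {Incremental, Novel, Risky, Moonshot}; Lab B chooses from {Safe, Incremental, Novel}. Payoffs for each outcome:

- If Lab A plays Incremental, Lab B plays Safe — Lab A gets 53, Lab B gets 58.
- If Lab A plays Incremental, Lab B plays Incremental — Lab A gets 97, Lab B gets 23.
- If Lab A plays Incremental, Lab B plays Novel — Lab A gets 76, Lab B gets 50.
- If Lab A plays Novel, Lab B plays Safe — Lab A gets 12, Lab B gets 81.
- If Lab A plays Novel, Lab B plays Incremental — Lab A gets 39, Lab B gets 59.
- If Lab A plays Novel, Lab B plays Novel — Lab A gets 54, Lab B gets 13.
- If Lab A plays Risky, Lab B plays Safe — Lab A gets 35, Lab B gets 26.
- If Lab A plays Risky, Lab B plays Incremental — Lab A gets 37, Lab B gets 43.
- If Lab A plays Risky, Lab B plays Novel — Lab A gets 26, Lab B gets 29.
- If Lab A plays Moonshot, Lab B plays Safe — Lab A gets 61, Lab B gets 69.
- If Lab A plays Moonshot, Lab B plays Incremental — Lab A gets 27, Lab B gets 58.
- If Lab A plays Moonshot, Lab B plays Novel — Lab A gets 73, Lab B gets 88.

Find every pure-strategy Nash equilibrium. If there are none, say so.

For each player, find the best response to each opponent profile; mutual best responses are the pure NE.
Lab A against Safe: payoffs 53, 12, 35, 61 → best response Moonshot.
Lab A against Incremental: payoffs 97, 39, 37, 27 → best response Incremental.
Lab A against Novel: payoffs 76, 54, 26, 73 → best response Incremental.
Lab B against Incremental: payoffs 58, 23, 50 → best response Safe.
Lab B against Novel: payoffs 81, 59, 13 → best response Safe.
Lab B against Risky: payoffs 26, 43, 29 → best response Incremental.
Lab B against Moonshot: payoffs 69, 58, 88 → best response Novel.
No profile is a mutual best response for all players.

This game has no pure Nash equilibrium.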